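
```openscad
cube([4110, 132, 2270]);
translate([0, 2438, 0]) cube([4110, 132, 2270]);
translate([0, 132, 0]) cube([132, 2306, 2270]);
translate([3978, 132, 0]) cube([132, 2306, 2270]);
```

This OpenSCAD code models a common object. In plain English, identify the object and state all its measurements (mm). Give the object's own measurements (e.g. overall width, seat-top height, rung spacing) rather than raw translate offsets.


The wall frame of a small rectangular building: four walls, each 2270 mm tall and 132 mm thick, enclosing a footprint 4110 mm (x) by 2570 mm (y) outside-to-outside, with no floor or roof. The front and back walls (the −y and +y sides) span the full width; the two side walls fit between them.


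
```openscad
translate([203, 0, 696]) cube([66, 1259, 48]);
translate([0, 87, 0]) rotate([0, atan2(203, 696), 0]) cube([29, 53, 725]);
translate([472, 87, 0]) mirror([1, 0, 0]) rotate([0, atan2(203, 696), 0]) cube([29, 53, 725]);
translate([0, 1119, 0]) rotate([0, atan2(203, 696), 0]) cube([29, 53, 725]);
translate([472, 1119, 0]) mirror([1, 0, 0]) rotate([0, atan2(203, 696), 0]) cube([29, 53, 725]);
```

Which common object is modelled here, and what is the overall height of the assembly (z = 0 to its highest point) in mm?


A sawhorse. The overall height is 744 mm.

A beam across two mirrored pairs of raked legs — a sawhorse. The beam's underside is at z = 696 (matching the legs' vertical rise in atan2(203, 696)) and the beam is 48 mm tall, so its top is at 696 + 48 = 744 mm. The raked legs top out at the beam's underside, so that is the highest point.


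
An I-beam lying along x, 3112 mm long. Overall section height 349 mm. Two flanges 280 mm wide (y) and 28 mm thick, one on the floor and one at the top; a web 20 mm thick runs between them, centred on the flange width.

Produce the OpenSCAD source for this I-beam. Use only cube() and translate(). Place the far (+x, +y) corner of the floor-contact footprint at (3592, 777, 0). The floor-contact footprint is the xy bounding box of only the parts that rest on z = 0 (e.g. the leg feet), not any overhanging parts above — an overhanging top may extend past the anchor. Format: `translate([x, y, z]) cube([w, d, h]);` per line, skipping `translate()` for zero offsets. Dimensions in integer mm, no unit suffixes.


translate([480, 497, 0]) cube([3112, 280, 28]);
translate([480, 627, 28]) cube([3112, 20, 293]);
translate([480, 497, 321]) cube([3112, 280, 28]);


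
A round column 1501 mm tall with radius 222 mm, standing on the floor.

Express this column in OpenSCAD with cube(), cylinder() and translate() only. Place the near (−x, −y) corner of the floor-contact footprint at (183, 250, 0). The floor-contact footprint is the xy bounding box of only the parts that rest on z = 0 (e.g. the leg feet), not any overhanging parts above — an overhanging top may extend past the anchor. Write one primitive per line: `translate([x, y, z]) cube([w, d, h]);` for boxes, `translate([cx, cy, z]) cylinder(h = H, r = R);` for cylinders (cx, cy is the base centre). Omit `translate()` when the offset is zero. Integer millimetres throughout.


translate([405, 472, 0]) cylinder(h = 1501, r = 222);


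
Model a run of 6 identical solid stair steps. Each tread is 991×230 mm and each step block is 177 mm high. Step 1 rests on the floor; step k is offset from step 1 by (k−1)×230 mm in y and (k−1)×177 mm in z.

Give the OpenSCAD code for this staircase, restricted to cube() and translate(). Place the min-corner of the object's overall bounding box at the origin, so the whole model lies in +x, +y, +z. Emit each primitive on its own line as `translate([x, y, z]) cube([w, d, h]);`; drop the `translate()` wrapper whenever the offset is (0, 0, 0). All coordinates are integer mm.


cube([991, 230, 177]);
translate([0, 230, 177]) cube([991, 230, 177]);
translate([0, 460, 354]) cube([991, 230, 177]);
translate([0, 690, 531]) cube([991, 230, 177]);
translate([0, 920, 708]) cube([991, 230, 177]);
translate([0, 1150, 885]) cube([991, 230, 177]);


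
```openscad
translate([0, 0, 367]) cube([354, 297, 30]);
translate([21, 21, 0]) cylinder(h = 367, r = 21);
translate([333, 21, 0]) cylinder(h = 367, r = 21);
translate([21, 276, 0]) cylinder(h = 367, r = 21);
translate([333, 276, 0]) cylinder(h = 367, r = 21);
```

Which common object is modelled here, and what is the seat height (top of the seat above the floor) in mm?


A stool. The seat height is 397 mm.

A 354×297×30 slab at z = 367 on four corner cylinders — a stool. The seat top is 367 + 30 = 397 mm.


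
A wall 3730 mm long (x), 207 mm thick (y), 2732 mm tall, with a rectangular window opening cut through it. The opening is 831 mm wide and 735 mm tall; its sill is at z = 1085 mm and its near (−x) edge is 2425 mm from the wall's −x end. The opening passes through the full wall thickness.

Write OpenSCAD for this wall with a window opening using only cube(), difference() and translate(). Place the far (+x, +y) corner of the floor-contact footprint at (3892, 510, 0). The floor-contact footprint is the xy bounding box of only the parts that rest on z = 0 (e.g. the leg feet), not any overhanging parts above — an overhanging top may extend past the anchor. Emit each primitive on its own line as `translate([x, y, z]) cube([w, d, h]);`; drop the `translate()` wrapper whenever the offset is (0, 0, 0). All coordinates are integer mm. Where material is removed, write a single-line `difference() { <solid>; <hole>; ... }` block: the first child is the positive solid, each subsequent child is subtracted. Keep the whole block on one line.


difference() { translate([162, 303, 0]) cube([3730, 207, 2732]); translate([2587, 303, 1085]) cube([831, 207, 735]); }


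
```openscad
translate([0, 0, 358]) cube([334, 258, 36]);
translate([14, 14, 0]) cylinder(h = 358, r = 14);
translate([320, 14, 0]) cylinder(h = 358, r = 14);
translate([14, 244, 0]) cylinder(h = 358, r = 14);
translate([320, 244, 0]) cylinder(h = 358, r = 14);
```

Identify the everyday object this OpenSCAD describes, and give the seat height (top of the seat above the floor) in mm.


A stool. The seat height is 394 mm.

A 334×258×36 slab at z = 358 on four corner cylinders — a stool. The seat top is 358 + 36 = 394 mm.


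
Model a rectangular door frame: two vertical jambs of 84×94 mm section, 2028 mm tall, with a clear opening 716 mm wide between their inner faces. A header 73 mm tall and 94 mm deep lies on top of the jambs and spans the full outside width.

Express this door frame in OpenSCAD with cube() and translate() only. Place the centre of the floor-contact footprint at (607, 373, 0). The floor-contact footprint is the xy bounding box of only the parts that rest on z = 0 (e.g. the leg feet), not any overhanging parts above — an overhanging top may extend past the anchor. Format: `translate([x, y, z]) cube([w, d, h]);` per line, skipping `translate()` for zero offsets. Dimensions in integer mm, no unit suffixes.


translate([165, 326, 0]) cube([84, 94, 2028]);
translate([965, 326, 0]) cube([84, 94, 2028]);
translate([165, 326, 2028]) cube([884, 94, 73]);


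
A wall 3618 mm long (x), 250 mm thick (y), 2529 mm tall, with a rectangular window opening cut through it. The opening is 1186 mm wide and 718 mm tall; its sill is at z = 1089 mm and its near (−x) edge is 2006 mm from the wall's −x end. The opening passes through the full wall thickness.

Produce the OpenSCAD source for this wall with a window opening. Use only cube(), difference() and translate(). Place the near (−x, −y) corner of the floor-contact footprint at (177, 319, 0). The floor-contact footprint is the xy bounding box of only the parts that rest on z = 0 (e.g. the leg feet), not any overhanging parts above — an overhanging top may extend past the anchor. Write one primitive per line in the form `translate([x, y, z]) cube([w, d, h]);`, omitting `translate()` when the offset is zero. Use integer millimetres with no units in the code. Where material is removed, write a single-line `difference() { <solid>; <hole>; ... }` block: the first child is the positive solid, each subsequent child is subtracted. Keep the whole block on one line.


difference() { translate([177, 319, 0]) cube([3618, 250, 2529]); translate([2183, 319, 1089]) cube([1186, 250, 718]); }


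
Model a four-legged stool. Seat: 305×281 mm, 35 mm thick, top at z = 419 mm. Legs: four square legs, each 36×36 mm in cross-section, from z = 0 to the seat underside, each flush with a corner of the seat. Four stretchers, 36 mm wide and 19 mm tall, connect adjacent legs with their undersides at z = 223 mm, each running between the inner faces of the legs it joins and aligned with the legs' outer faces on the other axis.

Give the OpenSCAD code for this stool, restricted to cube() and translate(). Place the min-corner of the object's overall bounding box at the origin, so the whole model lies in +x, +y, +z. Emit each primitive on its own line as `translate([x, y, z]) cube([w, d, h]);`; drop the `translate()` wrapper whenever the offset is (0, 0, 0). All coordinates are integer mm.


translate([0, 0, 384]) cube([305, 281, 35]);
cube([36, 36, 384]);
translate([269, 0, 0]) cube([36, 36, 384]);
translate([0, 245, 0]) cube([36, 36, 384]);
translate([269, 245, 0]) cube([36, 36, 384]);
translate([36, 0, 223]) cube([233, 36, 19]);
translate([36, 245, 223]) cube([233, 36, 19]);
translate([0, 36, 223]) cube([36, 209, 19]);
translate([269, 36, 223]) cube([36, 209, 19]);


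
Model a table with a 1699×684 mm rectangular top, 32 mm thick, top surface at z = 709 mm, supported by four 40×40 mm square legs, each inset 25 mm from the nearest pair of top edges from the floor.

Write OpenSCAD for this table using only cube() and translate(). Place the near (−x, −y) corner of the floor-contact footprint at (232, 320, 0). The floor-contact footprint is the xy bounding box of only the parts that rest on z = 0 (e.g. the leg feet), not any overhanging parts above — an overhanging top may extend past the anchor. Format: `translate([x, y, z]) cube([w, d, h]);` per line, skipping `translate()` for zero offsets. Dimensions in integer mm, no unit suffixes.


translate([207, 295, 677]) cube([1699, 684, 32]);
translate([232, 320, 0]) cube([40, 40, 677]);
translate([1841, 320, 0]) cube([40, 40, 677]);
translate([232, 914, 0]) cube([40, 40, 677]);
translate([1841, 914, 0]) cube([40, 40, 677]);


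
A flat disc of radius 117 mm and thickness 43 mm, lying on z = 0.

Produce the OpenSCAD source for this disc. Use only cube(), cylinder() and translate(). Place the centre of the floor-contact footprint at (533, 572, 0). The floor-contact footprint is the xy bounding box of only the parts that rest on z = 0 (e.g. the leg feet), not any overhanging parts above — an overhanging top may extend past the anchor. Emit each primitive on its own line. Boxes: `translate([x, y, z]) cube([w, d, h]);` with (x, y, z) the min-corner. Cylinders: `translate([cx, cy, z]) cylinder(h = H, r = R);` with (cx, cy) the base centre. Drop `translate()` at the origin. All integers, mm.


translate([533, 572, 0]) cylinder(h = 43, r = 117);


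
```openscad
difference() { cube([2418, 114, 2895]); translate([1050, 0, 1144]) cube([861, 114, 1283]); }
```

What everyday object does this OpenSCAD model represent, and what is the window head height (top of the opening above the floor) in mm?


A wall with a window opening. The window head height is 2427 mm.

A wall with a rectangular opening subtracted — a window. Sill at z = 1144, opening 1283 mm tall, so the head is at 1144 + 1283 = 2427 mm.


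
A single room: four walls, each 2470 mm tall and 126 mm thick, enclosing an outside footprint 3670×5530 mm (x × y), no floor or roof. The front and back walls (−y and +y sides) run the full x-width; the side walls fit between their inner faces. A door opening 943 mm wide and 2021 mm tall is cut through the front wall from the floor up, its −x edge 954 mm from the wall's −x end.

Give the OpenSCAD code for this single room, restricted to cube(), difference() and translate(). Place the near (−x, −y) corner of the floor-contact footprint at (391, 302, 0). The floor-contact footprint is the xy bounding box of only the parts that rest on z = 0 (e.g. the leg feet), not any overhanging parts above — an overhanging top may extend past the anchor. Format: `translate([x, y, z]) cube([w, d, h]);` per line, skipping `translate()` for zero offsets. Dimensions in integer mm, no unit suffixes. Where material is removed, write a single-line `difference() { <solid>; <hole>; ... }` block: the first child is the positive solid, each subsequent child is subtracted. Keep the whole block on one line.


difference() { translate([391, 302, 0]) cube([3670, 126, 2470]); translate([1345, 302, 0]) cube([943, 126, 2021]); }
translate([391, 5706, 0]) cube([3670, 126, 2470]);
translate([391, 428, 0]) cube([126, 5278, 2470]);
translate([3935, 428, 0]) cube([126, 5278, 2470]);


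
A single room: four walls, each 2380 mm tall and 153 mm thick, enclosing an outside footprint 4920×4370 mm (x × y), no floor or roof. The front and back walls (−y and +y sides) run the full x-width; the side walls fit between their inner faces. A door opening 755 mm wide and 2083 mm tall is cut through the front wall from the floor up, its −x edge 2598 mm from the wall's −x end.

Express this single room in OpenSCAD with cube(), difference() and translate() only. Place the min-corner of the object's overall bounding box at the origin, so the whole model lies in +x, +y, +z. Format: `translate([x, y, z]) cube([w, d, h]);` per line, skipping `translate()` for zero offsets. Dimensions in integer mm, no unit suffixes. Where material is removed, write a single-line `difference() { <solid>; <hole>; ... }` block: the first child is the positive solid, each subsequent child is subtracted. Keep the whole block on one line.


difference() { cube([4920, 153, 2380]); translate([2598, 0, 0]) cube([755, 153, 2083]); }
translate([0, 4217, 0]) cube([4920, 153, 2380]);
translate([0, 153, 0]) cube([153, 4064, 2380]);
translate([4767, 153, 0]) cube([153, 4064, 2380]);


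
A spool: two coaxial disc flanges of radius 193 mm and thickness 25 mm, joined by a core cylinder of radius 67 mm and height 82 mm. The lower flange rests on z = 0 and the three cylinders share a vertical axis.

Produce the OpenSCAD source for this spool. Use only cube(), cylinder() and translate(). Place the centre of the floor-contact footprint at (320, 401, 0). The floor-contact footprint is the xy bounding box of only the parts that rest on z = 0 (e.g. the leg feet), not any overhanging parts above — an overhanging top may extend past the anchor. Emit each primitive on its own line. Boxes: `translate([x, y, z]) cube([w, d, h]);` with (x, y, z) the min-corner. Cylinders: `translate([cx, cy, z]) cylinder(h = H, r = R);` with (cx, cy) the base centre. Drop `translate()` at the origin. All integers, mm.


translate([320, 401, 0]) cylinder(h = 25, r = 193);
translate([320, 401, 25]) cylinder(h = 82, r = 67);
translate([320, 401, 107]) cylinder(h = 25, r = 193);


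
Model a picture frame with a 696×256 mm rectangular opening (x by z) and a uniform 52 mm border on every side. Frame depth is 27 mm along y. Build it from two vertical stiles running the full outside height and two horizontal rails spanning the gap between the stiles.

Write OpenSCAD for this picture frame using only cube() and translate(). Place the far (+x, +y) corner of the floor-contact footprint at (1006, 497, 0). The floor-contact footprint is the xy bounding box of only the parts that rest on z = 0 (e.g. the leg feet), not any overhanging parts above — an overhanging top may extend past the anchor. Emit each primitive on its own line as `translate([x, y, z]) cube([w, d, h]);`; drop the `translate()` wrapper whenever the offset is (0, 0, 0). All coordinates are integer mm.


translate([206, 470, 0]) cube([52, 27, 360]);
translate([954, 470, 0]) cube([52, 27, 360]);
translate([258, 470, 0]) cube([696, 27, 52]);
translate([258, 470, 308]) cube([696, 27, 52]);


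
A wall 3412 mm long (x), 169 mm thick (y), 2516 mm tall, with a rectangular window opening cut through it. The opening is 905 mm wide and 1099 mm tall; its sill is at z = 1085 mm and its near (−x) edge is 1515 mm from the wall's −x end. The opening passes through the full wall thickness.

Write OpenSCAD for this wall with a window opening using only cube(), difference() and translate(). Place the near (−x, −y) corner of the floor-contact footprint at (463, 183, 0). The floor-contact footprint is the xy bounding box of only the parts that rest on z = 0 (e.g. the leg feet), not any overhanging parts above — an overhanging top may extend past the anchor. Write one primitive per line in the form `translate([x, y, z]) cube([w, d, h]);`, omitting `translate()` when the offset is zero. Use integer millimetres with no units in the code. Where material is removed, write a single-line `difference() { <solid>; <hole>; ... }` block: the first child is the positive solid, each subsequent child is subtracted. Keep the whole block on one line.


difference() { translate([463, 183, 0]) cube([3412, 169, 2516]); translate([1978, 183, 1085]) cube([905, 169, 1099]); }


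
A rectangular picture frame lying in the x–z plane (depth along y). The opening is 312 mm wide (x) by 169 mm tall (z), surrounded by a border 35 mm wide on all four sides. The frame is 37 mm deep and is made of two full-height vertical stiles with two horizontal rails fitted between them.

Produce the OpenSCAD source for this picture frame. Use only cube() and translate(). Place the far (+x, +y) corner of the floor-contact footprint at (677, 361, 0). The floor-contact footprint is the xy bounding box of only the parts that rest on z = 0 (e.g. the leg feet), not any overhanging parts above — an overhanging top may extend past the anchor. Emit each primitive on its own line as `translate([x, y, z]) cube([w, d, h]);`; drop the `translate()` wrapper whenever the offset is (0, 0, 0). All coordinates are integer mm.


translate([295, 324, 0]) cube([35, 37, 239]);
translate([642, 324, 0]) cube([35, 37, 239]);
translate([330, 324, 0]) cube([312, 37, 35]);
translate([330, 324, 204]) cube([312, 37, 35]);


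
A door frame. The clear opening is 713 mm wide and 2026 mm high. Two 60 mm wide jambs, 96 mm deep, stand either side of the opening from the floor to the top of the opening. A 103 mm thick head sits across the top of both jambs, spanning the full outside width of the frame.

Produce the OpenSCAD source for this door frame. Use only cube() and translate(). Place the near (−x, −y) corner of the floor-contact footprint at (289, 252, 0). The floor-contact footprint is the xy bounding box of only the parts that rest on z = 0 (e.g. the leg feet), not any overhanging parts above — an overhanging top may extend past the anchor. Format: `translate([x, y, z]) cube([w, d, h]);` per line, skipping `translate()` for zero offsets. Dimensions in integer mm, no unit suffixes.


translate([289, 252, 0]) cube([60, 96, 2026]);
translate([1062, 252, 0]) cube([60, 96, 2026]);
translate([289, 252, 2026]) cube([833, 96, 103]);


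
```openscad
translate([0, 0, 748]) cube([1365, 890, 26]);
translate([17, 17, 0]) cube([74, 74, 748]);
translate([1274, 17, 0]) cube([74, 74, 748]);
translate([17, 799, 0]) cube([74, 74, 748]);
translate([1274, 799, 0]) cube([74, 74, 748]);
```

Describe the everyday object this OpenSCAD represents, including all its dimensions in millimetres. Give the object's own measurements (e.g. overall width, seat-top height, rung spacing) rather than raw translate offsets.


A rectangular dining table. The top is 1365×890×26 mm with its upper surface at z = 774 mm. It stands on four 74×74 mm square legs, each inset 17 mm from the nearest pair of top edges, running from the floor to the underside of the top.


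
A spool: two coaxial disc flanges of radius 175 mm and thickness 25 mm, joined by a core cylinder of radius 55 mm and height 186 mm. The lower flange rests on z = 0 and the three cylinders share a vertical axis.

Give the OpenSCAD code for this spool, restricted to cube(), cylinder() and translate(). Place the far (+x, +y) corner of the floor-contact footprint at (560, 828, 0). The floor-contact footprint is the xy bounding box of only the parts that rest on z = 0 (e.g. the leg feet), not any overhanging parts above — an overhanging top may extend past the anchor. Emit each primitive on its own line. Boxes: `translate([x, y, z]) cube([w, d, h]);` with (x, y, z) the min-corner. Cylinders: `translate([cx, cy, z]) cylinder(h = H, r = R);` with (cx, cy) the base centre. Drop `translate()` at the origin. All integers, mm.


translate([385, 653, 0]) cylinder(h = 25, r = 175);
translate([385, 653, 25]) cylinder(h = 186, r = 55);
translate([385, 653, 211]) cylinder(h = 25, r = 175);


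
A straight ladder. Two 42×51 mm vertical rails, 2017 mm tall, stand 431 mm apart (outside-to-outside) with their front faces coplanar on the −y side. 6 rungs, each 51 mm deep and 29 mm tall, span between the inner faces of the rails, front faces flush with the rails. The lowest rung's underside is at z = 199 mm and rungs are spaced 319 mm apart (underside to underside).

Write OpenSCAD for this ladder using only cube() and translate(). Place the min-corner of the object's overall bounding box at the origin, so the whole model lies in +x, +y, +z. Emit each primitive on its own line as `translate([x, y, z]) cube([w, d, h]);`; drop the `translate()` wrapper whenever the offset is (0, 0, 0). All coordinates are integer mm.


cube([42, 51, 2017]);
translate([389, 0, 0]) cube([42, 51, 2017]);
translate([42, 0, 199]) cube([347, 51, 29]);
translate([42, 0, 518]) cube([347, 51, 29]);
translate([42, 0, 837]) cube([347, 51, 29]);
translate([42, 0, 1156]) cube([347, 51, 29]);
translate([42, 0, 1475]) cube([347, 51, 29]);
translate([42, 0, 1794]) cube([347, 51, 29]);


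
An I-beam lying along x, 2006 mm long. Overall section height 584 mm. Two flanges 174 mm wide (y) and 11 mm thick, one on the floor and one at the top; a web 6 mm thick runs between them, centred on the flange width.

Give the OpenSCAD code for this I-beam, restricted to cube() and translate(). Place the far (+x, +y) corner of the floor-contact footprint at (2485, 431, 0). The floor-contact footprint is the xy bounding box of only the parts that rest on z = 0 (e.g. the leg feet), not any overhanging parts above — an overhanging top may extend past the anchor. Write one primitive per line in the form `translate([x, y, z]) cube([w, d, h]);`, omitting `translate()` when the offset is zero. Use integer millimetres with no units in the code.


translate([479, 257, 0]) cube([2006, 174, 11]);
translate([479, 341, 11]) cube([2006, 6, 562]);
translate([479, 257, 573]) cube([2006, 174, 11]);


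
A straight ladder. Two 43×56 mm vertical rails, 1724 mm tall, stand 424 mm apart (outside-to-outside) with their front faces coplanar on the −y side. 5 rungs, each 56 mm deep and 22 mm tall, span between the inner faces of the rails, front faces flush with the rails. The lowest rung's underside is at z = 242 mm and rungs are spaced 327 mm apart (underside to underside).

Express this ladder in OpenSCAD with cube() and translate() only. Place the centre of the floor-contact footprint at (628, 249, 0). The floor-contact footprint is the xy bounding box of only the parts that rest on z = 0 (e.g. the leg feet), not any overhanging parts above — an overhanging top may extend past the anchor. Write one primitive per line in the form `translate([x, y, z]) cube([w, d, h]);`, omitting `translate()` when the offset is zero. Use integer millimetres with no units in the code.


translate([416, 221, 0]) cube([43, 56, 1724]);
translate([797, 221, 0]) cube([43, 56, 1724]);
translate([459, 221, 242]) cube([338, 56, 22]);
translate([459, 221, 569]) cube([338, 56, 22]);
translate([459, 221, 896]) cube([338, 56, 22]);
translate([459, 221, 1223]) cube([338, 56, 22]);
translate([459, 221, 1550]) cube([338, 56, 22]);


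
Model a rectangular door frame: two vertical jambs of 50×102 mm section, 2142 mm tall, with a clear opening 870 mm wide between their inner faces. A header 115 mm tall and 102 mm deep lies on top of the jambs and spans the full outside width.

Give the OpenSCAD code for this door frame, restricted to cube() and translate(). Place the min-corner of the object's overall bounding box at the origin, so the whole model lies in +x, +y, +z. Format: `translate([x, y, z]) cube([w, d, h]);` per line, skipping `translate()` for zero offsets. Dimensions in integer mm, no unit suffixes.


cube([50, 102, 2142]);
translate([920, 0, 0]) cube([50, 102, 2142]);
translate([0, 0, 2142]) cube([970, 102, 115]);


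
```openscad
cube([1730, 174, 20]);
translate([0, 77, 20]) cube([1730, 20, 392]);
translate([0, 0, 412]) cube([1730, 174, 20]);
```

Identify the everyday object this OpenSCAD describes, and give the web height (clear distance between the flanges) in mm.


An I-beam. The web height is 392 mm.

Two wide flanges with a thin centred web — an I-beam. Overall 432 mm minus two 20 mm flanges gives a web of 432 − 2·20 = 392 mm.


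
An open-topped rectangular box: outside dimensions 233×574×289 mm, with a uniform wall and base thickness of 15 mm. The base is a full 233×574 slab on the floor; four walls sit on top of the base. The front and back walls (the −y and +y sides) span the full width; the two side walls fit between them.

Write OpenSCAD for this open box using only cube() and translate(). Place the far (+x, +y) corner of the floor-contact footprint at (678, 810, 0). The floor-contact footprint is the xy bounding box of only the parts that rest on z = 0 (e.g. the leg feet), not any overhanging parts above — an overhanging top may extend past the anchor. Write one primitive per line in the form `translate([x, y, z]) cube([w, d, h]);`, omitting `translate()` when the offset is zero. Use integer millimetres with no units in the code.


translate([445, 236, 0]) cube([233, 574, 15]);
translate([445, 236, 15]) cube([233, 15, 274]);
translate([445, 795, 15]) cube([233, 15, 274]);
translate([445, 251, 15]) cube([15, 544, 274]);
translate([663, 251, 15]) cube([15, 544, 274]);


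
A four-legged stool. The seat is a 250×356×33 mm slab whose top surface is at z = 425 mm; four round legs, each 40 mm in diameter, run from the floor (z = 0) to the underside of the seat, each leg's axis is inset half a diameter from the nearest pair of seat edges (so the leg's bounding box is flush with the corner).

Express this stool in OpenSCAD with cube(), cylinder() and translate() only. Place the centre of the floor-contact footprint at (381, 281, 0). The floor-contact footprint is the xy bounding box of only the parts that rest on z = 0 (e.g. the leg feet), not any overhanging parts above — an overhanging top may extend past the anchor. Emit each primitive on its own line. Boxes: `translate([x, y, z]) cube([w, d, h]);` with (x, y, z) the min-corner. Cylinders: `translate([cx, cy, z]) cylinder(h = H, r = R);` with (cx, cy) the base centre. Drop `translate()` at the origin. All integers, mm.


// leg_h = 425 - 33 = 392
translate([256, 103, 392]) cube([250, 356, 33]);
translate([276, 123, 0]) cylinder(h = 392, r = 20);
translate([486, 123, 0]) cylinder(h = 392, r = 20);
translate([276, 439, 0]) cylinder(h = 392, r = 20);
translate([486, 439, 0]) cylinder(h = 392, r = 20);


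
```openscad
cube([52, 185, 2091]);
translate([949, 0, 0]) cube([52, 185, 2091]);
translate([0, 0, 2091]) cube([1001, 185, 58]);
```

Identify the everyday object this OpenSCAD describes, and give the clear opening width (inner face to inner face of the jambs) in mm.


A door frame. The clear opening width is 897 mm.

Two 2091 mm tall posts with a header on top — a door frame. The left jamb is 52 mm wide at x = 0; the right jamb starts at x = 949. The clear opening is 949 − 52 = 897 mm.


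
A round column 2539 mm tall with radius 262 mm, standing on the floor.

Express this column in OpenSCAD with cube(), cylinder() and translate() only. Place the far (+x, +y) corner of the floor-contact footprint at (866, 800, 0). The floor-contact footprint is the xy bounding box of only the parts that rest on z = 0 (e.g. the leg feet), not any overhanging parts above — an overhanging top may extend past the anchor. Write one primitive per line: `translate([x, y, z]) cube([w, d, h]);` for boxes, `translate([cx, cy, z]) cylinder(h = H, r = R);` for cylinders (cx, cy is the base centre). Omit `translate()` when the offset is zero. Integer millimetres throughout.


translate([604, 538, 0]) cylinder(h = 2539, r = 262);


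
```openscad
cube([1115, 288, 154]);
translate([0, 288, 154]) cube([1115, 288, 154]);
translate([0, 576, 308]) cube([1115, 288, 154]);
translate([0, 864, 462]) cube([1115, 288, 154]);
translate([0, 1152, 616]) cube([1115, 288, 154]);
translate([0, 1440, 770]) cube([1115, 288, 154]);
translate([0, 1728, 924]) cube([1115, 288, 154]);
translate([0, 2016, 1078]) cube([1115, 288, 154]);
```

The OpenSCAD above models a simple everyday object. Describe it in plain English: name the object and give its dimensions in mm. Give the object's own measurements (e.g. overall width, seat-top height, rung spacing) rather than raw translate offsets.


A straight staircase of 8 solid steps. Each step is 1115 mm wide (x), 288 mm deep (y, the going) and 154 mm tall (the rise). The first step rests on the floor; each subsequent step sits one going further in +y and one rise higher in +z, directly behind and above the previous step with no overlap.


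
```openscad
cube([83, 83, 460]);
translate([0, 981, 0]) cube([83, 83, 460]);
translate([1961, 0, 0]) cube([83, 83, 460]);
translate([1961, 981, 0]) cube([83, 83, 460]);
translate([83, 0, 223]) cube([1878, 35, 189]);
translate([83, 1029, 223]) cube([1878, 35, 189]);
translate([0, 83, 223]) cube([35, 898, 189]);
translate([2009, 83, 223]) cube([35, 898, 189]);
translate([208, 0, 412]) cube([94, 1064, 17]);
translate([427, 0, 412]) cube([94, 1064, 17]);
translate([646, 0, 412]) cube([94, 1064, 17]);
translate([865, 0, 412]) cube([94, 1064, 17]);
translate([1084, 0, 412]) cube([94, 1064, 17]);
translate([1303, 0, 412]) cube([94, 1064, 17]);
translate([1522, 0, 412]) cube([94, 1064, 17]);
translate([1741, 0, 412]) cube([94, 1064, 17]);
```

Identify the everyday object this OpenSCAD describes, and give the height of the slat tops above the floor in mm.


A bed frame. The slat-top height is 429 mm.

Four posts, four rails, and a row of slats — a bed frame. Slats sit on the rails at z = 223 + 189 = 412; with slat thickness 17, the top is 429 mm.


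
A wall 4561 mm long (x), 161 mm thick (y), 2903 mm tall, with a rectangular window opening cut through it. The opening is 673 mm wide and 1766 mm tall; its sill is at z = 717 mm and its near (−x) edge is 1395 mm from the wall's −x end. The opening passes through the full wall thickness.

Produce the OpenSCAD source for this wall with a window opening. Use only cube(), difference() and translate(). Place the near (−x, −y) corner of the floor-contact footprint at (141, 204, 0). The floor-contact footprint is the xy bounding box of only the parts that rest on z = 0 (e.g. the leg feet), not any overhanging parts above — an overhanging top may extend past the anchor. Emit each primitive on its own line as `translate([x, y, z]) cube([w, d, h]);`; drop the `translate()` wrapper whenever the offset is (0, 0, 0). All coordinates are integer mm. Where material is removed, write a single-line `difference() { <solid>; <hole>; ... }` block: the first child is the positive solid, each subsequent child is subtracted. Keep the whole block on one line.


difference() { translate([141, 204, 0]) cube([4561, 161, 2903]); translate([1536, 204, 717]) cube([673, 161, 1766]); }


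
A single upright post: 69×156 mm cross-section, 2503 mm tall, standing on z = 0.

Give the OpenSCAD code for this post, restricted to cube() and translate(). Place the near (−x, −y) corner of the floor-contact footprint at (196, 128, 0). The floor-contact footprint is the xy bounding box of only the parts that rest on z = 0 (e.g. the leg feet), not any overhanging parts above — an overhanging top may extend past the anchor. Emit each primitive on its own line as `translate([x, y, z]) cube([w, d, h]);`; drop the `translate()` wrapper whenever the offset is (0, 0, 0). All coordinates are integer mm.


translate([196, 128, 0]) cube([69, 156, 2503]);


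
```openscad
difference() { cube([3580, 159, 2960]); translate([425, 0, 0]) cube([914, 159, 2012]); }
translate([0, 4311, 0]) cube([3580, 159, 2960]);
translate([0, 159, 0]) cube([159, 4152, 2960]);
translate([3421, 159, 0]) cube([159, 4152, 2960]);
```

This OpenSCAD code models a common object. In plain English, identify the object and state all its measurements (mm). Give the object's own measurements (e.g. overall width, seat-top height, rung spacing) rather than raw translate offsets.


A single room: four walls, each 2960 mm tall and 159 mm thick, enclosing an outside footprint 3580×4470 mm (x × y), no floor or roof. The front and back walls (−y and +y sides) run the full x-width; the side walls fit between their inner faces. A door opening 914 mm wide and 2012 mm tall is cut through the front wall from the floor up, its −x edge 425 mm from the wall's −x end.


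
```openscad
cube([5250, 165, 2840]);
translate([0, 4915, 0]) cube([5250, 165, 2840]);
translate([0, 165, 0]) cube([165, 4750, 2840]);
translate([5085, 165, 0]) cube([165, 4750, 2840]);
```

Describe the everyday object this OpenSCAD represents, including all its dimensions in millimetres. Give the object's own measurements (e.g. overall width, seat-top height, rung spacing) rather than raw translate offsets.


The wall frame of a small rectangular building: four walls, each 2840 mm tall and 165 mm thick, enclosing a footprint 5250 mm (x) by 5080 mm (y) outside-to-outside, with no floor or roof. The front and back walls (the −y and +y sides) span the full width; the two side walls fit between them.


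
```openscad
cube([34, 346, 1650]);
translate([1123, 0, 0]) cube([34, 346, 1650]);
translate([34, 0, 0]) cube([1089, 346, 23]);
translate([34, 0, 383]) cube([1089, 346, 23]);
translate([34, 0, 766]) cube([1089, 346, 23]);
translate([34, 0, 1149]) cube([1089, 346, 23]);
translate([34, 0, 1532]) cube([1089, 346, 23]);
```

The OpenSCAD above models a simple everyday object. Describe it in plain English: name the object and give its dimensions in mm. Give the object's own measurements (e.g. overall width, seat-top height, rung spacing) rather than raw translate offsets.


An open bookshelf. Two side panels, each 34 mm thick, 346 mm deep and 1650 mm tall, stand 1157 mm apart (outside-to-outside). Between them sit 5 shelves, each 23 mm thick and 346 mm deep, spanning the full gap between the sides. The bottom shelf rests on the floor (its underside at z = 0) and the clear gap between one shelf's top and the next shelf's underside is 360 mm.


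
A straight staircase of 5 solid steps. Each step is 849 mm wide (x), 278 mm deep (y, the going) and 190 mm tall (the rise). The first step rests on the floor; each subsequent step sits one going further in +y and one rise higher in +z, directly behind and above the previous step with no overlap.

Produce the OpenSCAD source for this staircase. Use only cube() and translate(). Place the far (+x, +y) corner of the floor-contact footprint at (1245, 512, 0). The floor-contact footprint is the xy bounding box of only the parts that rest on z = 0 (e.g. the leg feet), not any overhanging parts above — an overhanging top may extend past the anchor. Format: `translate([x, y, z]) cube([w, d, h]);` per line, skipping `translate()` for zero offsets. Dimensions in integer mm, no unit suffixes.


translate([396, 234, 0]) cube([849, 278, 190]);
translate([396, 512, 190]) cube([849, 278, 190]);
translate([396, 790, 380]) cube([849, 278, 190]);
translate([396, 1068, 570]) cube([849, 278, 190]);
translate([396, 1346, 760]) cube([849, 278, 190]);


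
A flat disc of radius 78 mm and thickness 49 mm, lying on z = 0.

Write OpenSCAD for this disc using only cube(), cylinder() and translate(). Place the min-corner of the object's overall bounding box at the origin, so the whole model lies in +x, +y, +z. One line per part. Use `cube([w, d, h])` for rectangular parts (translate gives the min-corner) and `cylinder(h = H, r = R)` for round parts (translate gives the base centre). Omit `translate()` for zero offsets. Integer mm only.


translate([78, 78, 0]) cylinder(h = 49, r = 78);


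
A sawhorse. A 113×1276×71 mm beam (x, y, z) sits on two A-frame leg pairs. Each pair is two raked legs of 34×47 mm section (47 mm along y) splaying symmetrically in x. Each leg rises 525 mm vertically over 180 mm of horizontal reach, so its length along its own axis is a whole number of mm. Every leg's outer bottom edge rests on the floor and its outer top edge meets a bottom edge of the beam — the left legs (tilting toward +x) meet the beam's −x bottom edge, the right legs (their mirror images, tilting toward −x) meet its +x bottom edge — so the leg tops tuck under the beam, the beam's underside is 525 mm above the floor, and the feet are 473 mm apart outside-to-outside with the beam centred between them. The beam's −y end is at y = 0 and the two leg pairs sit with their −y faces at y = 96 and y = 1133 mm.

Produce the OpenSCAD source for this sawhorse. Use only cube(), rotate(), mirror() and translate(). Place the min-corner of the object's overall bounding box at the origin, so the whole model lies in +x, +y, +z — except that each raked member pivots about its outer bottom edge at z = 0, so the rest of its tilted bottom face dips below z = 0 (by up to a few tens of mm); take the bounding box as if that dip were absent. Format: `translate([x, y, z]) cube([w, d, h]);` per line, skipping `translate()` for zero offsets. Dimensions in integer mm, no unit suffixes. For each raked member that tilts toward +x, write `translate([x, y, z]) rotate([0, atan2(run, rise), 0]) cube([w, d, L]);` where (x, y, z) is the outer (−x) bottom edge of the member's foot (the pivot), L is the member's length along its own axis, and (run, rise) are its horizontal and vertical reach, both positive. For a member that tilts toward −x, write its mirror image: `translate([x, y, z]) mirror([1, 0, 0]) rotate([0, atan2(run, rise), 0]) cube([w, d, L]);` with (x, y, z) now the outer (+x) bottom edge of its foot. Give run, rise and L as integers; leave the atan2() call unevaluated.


translate([180, 0, 525]) cube([113, 1276, 71]);
translate([0, 96, 0]) rotate([0, atan2(180, 525), 0]) cube([34, 47, 555]);
translate([473, 96, 0]) mirror([1, 0, 0]) rotate([0, atan2(180, 525), 0]) cube([34, 47, 555]);
translate([0, 1133, 0]) rotate([0, atan2(180, 525), 0]) cube([34, 47, 555]);
translate([473, 1133, 0]) mirror([1, 0, 0]) rotate([0, atan2(180, 525), 0]) cube([34, 47, 555]);


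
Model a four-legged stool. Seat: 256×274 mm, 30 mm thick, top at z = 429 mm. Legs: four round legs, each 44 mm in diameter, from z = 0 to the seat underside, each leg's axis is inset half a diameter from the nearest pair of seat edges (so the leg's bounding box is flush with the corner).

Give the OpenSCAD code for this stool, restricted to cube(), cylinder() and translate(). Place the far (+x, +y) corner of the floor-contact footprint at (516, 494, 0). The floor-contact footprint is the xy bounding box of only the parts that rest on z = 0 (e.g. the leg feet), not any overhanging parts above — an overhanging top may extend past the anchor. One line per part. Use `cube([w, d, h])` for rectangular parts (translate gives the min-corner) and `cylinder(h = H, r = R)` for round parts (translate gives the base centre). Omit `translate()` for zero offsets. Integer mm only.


translate([260, 220, 399]) cube([256, 274, 30]);
translate([282, 242, 0]) cylinder(h = 399, r = 22);
translate([494, 242, 0]) cylinder(h = 399, r = 22);
translate([282, 472, 0]) cylinder(h = 399, r = 22);
translate([494, 472, 0]) cylinder(h = 399, r = 22);
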